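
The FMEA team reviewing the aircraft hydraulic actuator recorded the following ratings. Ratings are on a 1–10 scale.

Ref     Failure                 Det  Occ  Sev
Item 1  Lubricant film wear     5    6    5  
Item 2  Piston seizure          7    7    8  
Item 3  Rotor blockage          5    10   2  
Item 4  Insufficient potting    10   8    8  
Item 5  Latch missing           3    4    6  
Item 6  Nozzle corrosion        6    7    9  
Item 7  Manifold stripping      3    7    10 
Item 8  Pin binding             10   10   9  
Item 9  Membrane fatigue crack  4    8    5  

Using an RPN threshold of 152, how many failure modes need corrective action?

6

RPN = Severity × Occurrence × Detection:
  Item 1: 5 × 6 × 5 = 150
  Item 2: 8 × 7 × 7 = 392
  Item 3: 2 × 10 × 5 = 100
  Item 4: 8 × 8 × 10 = 640
  Item 5: 6 × 4 × 3 = 72
  Item 6: 9 × 7 × 6 = 378
  Item 7: 10 × 7 × 3 = 210
  Item 8: 9 × 10 × 10 = 900
  Item 9: 5 × 8 × 4 = 160
Modes with RPN ≥ 152: Item 2 (392), Item 4 (640), Item 6 (378), Item 7 (210), Item 8 (900), Item 9 (160) → 6.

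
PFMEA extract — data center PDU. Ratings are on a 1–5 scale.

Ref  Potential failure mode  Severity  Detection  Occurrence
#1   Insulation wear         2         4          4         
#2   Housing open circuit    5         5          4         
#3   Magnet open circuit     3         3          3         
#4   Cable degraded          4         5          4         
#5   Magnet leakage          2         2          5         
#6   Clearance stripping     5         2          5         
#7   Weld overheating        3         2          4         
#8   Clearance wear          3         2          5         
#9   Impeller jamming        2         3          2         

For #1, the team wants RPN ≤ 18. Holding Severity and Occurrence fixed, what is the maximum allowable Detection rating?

#1: S=2, O=4, D=4 → current RPN = 32.
Fixed product = 8. Need 8 × D ≤ 18, so D ≤ 18/8 = 2.25.
Maximum integer Detection rating = 2 (gives RPN 16; D=3 would give 24 > 18).

2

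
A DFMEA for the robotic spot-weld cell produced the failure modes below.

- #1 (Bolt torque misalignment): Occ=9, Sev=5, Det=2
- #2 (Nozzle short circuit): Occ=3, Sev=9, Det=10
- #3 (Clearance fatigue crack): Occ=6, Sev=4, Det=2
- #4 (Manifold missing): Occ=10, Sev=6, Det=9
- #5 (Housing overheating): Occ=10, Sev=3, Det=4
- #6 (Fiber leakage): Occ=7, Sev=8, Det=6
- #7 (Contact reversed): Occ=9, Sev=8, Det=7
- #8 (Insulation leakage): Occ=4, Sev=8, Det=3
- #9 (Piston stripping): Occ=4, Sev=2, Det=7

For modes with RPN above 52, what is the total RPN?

RPN = Severity × Occurrence × Detection:
  #1: 5 × 9 × 2 = 90
  #2: 9 × 3 × 10 = 270
  #3: 4 × 6 × 2 = 48
  #4: 6 × 10 × 9 = 540
  #5: 3 × 10 × 4 = 120
  #6: 8 × 7 × 6 = 336
  #7: 8 × 9 × 7 = 504
  #8: 8 × 4 × 3 = 96
  #9: 2 × 4 × 7 = 56
RPN > 52: #1 (90), #2 (270), #4 (540), #5 (120), #6 (336), #7 (504), #8 (96), #9 (56).
Sum: 90 + 270 + 540 + 120 + 336 + 504 + 96 + 56 = 2012.

2012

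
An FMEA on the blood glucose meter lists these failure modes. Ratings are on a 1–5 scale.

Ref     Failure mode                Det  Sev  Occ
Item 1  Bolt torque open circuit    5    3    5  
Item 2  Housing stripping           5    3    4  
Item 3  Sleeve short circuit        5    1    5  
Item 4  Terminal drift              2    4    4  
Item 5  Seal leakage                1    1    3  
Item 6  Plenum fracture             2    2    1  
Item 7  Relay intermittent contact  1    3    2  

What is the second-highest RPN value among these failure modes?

60

RPN = Severity × Occurrence × Detection:
  Item 1: 3 × 5 × 5 = 75
  Item 2: 3 × 4 × 5 = 60
  Item 3: 1 × 5 × 5 = 25
  Item 4: 4 × 4 × 2 = 32
  Item 5: 1 × 3 × 1 = 3
  Item 6: 2 × 1 × 2 = 4
  Item 7: 3 × 2 × 1 = 6
Sorted descending: 75, 60, 32, 25, 6, 4, 3.
The second-highest RPN is 60 (Item 2).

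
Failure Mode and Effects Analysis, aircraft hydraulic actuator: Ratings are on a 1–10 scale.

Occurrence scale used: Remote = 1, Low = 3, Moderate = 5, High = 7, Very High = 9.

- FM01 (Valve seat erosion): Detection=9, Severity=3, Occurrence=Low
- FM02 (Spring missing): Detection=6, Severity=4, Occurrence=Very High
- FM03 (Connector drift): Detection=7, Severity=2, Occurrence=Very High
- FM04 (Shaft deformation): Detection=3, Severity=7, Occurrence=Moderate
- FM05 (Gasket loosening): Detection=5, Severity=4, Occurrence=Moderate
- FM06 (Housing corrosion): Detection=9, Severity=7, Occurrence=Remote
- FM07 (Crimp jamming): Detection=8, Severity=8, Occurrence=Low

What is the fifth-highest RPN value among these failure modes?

RPN = Severity × Occurrence × Detection:
  FM01: 3 × 3 × 9 = 81
  FM02: 4 × 9 × 6 = 216
  FM03: 2 × 9 × 7 = 126
  FM04: 7 × 5 × 3 = 105
  FM05: 4 × 5 × 5 = 100
  FM06: 7 × 1 × 9 = 63
  FM07: 8 × 3 × 8 = 192
Sorted descending: 216, 192, 126, 105, 100, 81, 63.
The fifth-highest RPN is 100 (FM05).

100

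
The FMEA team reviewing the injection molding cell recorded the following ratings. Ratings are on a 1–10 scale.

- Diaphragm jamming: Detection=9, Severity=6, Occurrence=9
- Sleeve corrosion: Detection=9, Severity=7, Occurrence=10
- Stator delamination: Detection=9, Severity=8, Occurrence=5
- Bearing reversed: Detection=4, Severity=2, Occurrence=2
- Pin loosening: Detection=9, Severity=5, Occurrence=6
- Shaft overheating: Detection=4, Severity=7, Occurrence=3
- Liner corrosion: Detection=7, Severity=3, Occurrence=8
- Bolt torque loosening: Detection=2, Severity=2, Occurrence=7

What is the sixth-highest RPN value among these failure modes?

84

RPN = Severity × Occurrence × Detection:
  Diaphragm jamming: 6 × 9 × 9 = 486
  Sleeve corrosion: 7 × 10 × 9 = 630
  Stator delamination: 8 × 5 × 9 = 360
  Bearing reversed: 2 × 2 × 4 = 16
  Pin loosening: 5 × 6 × 9 = 270
  Shaft overheating: 7 × 3 × 4 = 84
  Liner corrosion: 3 × 8 × 7 = 168
  Bolt torque loosening: 2 × 7 × 2 = 28
Sorted descending: 630, 486, 360, 270, 168, 84, 28, 16.
The sixth-highest RPN is 84 (Shaft overheating).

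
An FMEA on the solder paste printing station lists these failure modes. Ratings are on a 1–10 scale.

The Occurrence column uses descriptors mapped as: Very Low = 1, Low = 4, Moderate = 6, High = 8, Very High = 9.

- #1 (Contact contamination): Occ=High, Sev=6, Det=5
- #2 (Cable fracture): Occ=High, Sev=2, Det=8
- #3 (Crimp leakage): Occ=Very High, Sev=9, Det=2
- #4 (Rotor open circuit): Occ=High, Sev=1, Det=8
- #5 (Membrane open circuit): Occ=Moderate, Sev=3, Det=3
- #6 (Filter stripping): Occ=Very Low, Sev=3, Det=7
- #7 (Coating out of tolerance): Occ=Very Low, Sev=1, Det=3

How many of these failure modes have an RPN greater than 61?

4

RPN = Severity × Occurrence × Detection:
  #1: 6 × 8 × 5 = 240
  #2: 2 × 8 × 8 = 128
  #3: 9 × 9 × 2 = 162
  #4: 1 × 8 × 8 = 64
  #5: 3 × 6 × 3 = 54
  #6: 3 × 1 × 7 = 21
  #7: 1 × 1 × 3 = 3
Modes with RPN > 61: #1 (240), #2 (128), #3 (162), #4 (64) → 4.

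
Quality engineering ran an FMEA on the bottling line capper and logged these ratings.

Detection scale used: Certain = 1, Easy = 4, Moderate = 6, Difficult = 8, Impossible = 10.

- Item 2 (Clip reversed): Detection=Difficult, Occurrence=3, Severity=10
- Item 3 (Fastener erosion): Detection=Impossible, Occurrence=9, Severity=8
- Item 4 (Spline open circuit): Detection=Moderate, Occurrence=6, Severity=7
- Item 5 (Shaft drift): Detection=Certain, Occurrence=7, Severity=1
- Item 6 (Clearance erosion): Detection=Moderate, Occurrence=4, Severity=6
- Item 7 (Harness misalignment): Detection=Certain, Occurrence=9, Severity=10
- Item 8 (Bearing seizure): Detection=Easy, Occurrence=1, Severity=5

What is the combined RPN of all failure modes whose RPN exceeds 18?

1466

RPN = Severity × Occurrence × Detection:
  Item 2: 10 × 3 × 8 = 240
  Item 3: 8 × 9 × 10 = 720
  Item 4: 7 × 6 × 6 = 252
  Item 5: 1 × 7 × 1 = 7
  Item 6: 6 × 4 × 6 = 144
  Item 7: 10 × 9 × 1 = 90
  Item 8: 5 × 1 × 4 = 20
RPN > 18: Item 2 (240), Item 3 (720), Item 4 (252), Item 6 (144), Item 7 (90), Item 8 (20).
Sum: 240 + 720 + 252 + 144 + 90 + 20 = 1466.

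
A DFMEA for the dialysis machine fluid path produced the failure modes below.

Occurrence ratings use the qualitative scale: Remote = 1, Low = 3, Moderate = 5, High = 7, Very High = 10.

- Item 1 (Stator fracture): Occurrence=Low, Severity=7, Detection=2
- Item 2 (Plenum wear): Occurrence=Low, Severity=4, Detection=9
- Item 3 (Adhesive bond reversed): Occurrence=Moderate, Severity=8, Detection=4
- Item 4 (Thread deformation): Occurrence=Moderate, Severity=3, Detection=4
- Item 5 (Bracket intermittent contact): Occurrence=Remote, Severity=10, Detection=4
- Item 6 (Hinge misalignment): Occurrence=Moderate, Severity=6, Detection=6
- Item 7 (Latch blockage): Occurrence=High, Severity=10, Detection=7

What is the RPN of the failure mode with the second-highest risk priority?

RPN = Severity × Occurrence × Detection:
  Item 1: 7 × 3 × 2 = 42
  Item 2: 4 × 3 × 9 = 108
  Item 3: 8 × 5 × 4 = 160
  Item 4: 3 × 5 × 4 = 60
  Item 5: 10 × 1 × 4 = 40
  Item 6: 6 × 5 × 6 = 180
  Item 7: 10 × 7 × 7 = 490
Sorted descending: 490, 180, 160, 108, 60, 42, 40.
The second-highest RPN is 180 (Item 6).

180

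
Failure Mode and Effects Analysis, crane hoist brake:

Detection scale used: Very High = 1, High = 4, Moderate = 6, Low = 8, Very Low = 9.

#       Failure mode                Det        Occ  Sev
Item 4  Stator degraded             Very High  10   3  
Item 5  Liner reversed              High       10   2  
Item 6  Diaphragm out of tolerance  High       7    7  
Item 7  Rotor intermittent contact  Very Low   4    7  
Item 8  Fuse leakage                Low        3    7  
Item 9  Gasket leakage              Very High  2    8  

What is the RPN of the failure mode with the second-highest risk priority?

RPN = Severity × Occurrence × Detection:
  Item 4: 3 × 10 × 1 = 30
  Item 5: 2 × 10 × 4 = 80
  Item 6: 7 × 7 × 4 = 196
  Item 7: 7 × 4 × 9 = 252
  Item 8: 7 × 3 × 8 = 168
  Item 9: 8 × 2 × 1 = 16
Sorted descending: 252, 196, 168, 80, 30, 16.
The second-highest RPN is 196 (Item 6).

196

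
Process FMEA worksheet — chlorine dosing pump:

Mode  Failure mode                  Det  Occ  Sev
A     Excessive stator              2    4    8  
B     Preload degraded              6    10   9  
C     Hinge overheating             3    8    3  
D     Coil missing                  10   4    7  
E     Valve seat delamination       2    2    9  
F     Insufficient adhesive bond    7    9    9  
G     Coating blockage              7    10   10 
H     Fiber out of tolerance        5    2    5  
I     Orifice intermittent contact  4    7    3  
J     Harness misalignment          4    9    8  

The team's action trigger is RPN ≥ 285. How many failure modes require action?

4

RPN = Severity × Occurrence × Detection:
  A: 8 × 4 × 2 = 64
  B: 9 × 10 × 6 = 540
  C: 3 × 8 × 3 = 72
  D: 7 × 4 × 10 = 280
  E: 9 × 2 × 2 = 36
  F: 9 × 9 × 7 = 567
  G: 10 × 10 × 7 = 700
  H: 5 × 2 × 5 = 50
  I: 3 × 7 × 4 = 84
  J: 8 × 9 × 4 = 288
Modes with RPN ≥ 285: B (540), F (567), G (700), J (288) → 4.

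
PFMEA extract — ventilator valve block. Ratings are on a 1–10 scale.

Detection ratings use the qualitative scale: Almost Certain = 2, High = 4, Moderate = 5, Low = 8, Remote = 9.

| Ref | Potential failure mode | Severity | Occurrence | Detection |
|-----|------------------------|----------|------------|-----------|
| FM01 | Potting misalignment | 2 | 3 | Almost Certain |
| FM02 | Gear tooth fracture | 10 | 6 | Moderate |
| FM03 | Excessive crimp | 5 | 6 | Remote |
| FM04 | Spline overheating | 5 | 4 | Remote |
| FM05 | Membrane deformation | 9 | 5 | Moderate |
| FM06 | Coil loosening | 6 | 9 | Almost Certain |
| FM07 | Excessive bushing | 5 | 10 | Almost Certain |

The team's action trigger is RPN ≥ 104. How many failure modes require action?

5

RPN = Severity × Occurrence × Detection:
  FM01: 2 × 3 × 2 = 12
  FM02: 10 × 6 × 5 = 300
  FM03: 5 × 6 × 9 = 270
  FM04: 5 × 4 × 9 = 180
  FM05: 9 × 5 × 5 = 225
  FM06: 6 × 9 × 2 = 108
  FM07: 5 × 10 × 2 = 100
Modes with RPN ≥ 104: FM02 (300), FM03 (270), FM04 (180), FM05 (225), FM06 (108) → 5.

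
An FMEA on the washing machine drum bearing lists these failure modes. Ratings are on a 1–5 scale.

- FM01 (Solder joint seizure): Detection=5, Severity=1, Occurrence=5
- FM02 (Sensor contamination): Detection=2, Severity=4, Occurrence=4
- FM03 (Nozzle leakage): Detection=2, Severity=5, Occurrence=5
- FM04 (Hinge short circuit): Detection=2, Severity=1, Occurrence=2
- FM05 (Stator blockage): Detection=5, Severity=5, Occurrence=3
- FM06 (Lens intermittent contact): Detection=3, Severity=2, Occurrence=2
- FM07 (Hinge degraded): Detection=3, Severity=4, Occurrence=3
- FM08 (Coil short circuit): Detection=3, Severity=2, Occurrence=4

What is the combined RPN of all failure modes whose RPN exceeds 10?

254

RPN = Severity × Occurrence × Detection:
  FM01: 1 × 5 × 5 = 25
  FM02: 4 × 4 × 2 = 32
  FM03: 5 × 5 × 2 = 50
  FM04: 1 × 2 × 2 = 4
  FM05: 5 × 3 × 5 = 75
  FM06: 2 × 2 × 3 = 12
  FM07: 4 × 3 × 3 = 36
  FM08: 2 × 4 × 3 = 24
RPN > 10: FM01 (25), FM02 (32), FM03 (50), FM05 (75), FM06 (12), FM07 (36), FM08 (24).
Sum: 25 + 32 + 50 + 75 + 12 + 36 + 24 = 254.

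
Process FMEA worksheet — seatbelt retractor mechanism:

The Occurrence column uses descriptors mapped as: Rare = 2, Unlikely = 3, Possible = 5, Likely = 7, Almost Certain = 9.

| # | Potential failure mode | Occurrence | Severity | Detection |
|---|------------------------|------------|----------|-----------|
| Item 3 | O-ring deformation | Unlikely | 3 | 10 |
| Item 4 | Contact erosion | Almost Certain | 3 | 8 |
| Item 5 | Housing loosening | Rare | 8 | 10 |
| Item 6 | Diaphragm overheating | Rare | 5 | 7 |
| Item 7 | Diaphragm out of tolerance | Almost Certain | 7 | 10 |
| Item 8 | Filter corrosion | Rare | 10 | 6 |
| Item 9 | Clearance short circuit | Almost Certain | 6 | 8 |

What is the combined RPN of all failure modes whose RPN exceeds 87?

1648

RPN = Severity × Occurrence × Detection:
  Item 3: 3 × 3 × 10 = 90
  Item 4: 3 × 9 × 8 = 216
  Item 5: 8 × 2 × 10 = 160
  Item 6: 5 × 2 × 7 = 70
  Item 7: 7 × 9 × 10 = 630
  Item 8: 10 × 2 × 6 = 120
  Item 9: 6 × 9 × 8 = 432
RPN > 87: Item 3 (90), Item 4 (216), Item 5 (160), Item 7 (630), Item 8 (120), Item 9 (432).
Sum: 90 + 216 + 160 + 630 + 120 + 432 = 1648.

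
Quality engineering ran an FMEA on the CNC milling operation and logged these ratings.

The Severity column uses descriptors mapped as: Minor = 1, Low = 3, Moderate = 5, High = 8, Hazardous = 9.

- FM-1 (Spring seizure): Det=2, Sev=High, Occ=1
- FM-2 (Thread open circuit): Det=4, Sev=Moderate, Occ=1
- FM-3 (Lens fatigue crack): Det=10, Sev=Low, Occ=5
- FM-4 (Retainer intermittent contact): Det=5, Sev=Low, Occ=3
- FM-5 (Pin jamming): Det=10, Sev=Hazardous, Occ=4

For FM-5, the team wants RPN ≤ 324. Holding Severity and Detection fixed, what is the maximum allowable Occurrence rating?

FM-5: S=9, O=4, D=10 → current RPN = 360.
Fixed product = 90. Need 90 × O ≤ 324, so O ≤ 324/90 = 3.60.
Maximum integer Occurrence rating = 3 (gives RPN 270; O=4 would give 360 > 324).

3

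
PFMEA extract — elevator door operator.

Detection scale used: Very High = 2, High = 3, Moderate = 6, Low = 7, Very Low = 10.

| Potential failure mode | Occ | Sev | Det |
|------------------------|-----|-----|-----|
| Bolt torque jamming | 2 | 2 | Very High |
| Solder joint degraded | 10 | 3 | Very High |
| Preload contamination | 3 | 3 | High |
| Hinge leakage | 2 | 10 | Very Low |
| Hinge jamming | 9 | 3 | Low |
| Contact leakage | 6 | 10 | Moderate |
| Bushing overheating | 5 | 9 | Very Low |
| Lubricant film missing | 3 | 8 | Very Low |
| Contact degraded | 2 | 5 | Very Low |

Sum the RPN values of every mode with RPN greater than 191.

1250

RPN = Severity × Occurrence × Detection:
  Bolt torque jamming: 2 × 2 × 2 = 8
  Solder joint degraded: 3 × 10 × 2 = 60
  Preload contamination: 3 × 3 × 3 = 27
  Hinge leakage: 10 × 2 × 10 = 200
  Hinge jamming: 3 × 9 × 7 = 189
  Contact leakage: 10 × 6 × 6 = 360
  Bushing overheating: 9 × 5 × 10 = 450
  Lubricant film missing: 8 × 3 × 10 = 240
  Contact degraded: 5 × 2 × 10 = 100
RPN > 191: Hinge leakage (200), Contact leakage (360), Bushing overheating (450), Lubricant film missing (240).
Sum: 200 + 360 + 450 + 240 = 1250.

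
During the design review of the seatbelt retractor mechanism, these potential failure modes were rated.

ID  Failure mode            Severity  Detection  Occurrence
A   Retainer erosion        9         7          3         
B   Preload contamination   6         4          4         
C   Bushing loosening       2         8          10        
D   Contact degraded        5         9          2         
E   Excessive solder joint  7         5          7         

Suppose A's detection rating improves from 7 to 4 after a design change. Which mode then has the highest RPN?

E

RPN = Severity × Occurrence × Detection:
  A: 9 × 3 × 7 = 189
  B: 6 × 4 × 4 = 96
  C: 2 × 10 × 8 = 160
  D: 5 × 2 × 9 = 90
  E: 7 × 7 × 5 = 245
After action: A → 9 × 3 × 4 = 108.
Revised RPNs: E=245, C=160, A=108, B=96, D=90.
Highest is now E (245).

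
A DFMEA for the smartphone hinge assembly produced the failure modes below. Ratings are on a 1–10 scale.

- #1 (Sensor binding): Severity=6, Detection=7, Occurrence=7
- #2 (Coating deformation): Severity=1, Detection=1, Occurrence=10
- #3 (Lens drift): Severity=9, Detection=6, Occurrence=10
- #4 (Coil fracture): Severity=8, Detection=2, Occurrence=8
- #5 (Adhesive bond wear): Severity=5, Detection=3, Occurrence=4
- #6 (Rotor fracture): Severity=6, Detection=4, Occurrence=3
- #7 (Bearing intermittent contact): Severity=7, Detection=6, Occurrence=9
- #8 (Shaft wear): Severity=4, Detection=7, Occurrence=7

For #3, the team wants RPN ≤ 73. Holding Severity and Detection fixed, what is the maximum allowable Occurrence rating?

#3: S=9, O=10, D=6 → current RPN = 540.
Fixed product = 54. Need 54 × O ≤ 73, so O ≤ 73/54 = 1.35.
Maximum integer Occurrence rating = 1 (gives RPN 54; O=2 would give 108 > 73).

1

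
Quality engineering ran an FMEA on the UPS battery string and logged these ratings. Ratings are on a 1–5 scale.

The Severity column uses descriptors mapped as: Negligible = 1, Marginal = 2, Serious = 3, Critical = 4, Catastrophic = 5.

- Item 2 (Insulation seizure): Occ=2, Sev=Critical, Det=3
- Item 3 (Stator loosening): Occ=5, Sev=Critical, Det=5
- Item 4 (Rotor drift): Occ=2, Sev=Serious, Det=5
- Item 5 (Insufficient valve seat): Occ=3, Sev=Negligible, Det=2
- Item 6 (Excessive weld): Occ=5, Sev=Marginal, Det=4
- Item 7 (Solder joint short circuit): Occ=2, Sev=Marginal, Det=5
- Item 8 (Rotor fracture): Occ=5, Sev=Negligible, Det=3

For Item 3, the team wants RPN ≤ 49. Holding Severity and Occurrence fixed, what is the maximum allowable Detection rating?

Item 3: S=4, O=5, D=5 → current RPN = 100.
Fixed product = 20. Need 20 × D ≤ 49, so D ≤ 49/20 = 2.45.
Maximum integer Detection rating = 2 (gives RPN 40; D=3 would give 60 > 49).

2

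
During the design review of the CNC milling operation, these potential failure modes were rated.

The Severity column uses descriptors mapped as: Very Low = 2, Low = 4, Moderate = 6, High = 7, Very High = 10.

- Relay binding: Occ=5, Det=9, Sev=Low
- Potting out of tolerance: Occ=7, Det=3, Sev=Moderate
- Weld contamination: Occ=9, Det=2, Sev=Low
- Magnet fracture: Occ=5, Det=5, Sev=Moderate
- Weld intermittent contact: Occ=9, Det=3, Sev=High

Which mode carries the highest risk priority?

Weld intermittent contact

RPN = Severity × Occurrence × Detection:
  Relay binding: 4 × 5 × 9 = 180
  Potting out of tolerance: 6 × 7 × 3 = 126
  Weld contamination: 4 × 9 × 2 = 72
  Magnet fracture: 6 × 5 × 5 = 150
  Weld intermittent contact: 7 × 9 × 3 = 189
Highest RPN is 189 → Weld intermittent contact.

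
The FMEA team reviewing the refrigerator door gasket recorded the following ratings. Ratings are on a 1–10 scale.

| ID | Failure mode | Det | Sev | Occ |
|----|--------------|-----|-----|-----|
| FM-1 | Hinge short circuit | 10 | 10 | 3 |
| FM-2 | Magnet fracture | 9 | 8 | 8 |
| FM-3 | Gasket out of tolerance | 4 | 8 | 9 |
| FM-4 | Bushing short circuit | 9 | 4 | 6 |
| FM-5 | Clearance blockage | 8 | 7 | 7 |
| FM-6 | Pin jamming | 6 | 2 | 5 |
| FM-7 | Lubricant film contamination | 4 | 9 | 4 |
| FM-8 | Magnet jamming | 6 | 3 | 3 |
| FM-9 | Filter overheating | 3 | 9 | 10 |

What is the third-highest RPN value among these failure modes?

300

RPN = Severity × Occurrence × Detection:
  FM-1: 10 × 3 × 10 = 300
  FM-2: 8 × 8 × 9 = 576
  FM-3: 8 × 9 × 4 = 288
  FM-4: 4 × 6 × 9 = 216
  FM-5: 7 × 7 × 8 = 392
  FM-6: 2 × 5 × 6 = 60
  FM-7: 9 × 4 × 4 = 144
  FM-8: 3 × 3 × 6 = 54
  FM-9: 9 × 10 × 3 = 270
Sorted descending: 576, 392, 300, 288, 270, 216, 144, 60, 54.
The third-highest RPN is 300 (FM-1).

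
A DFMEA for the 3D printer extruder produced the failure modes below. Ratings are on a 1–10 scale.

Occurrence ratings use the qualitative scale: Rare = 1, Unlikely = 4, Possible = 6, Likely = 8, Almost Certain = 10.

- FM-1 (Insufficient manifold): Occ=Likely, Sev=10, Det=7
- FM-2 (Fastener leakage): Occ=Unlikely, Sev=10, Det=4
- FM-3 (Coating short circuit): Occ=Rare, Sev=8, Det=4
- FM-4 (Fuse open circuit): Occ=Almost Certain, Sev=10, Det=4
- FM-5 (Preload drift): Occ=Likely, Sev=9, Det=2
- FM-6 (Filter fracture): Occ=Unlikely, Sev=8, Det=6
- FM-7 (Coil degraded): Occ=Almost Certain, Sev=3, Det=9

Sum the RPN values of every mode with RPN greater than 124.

1726

RPN = Severity × Occurrence × Detection:
  FM-1: 10 × 8 × 7 = 560
  FM-2: 10 × 4 × 4 = 160
  FM-3: 8 × 1 × 4 = 32
  FM-4: 10 × 10 × 4 = 400
  FM-5: 9 × 8 × 2 = 144
  FM-6: 8 × 4 × 6 = 192
  FM-7: 3 × 10 × 9 = 270
RPN > 124: FM-1 (560), FM-2 (160), FM-4 (400), FM-5 (144), FM-6 (192), FM-7 (270).
Sum: 560 + 160 + 400 + 144 + 192 + 270 = 1726.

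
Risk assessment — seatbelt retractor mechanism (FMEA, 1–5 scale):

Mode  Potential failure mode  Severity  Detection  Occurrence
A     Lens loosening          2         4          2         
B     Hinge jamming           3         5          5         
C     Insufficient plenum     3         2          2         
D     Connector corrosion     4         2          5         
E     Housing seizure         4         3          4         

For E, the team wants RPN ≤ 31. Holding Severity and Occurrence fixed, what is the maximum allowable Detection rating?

1

E: S=4, O=4, D=3 → current RPN = 48.
Fixed product = 16. Need 16 × D ≤ 31, so D ≤ 31/16 = 1.94.
Maximum integer Detection rating = 1 (gives RPN 16; D=2 would give 32 > 31).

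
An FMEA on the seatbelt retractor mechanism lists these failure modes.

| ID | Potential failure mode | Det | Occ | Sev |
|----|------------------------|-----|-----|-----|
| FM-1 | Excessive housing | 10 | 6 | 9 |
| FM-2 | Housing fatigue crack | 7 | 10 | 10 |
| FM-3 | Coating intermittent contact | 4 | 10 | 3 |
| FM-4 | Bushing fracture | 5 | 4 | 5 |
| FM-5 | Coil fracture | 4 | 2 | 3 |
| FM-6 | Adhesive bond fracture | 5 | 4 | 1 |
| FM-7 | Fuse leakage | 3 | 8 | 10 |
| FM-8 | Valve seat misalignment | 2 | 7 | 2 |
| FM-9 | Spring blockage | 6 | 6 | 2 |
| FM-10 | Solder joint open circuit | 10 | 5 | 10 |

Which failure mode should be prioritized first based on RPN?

FM-2

RPN = Severity × Occurrence × Detection:
  FM-1: 9 × 6 × 10 = 540
  FM-2: 10 × 10 × 7 = 700
  FM-3: 3 × 10 × 4 = 120
  FM-4: 5 × 4 × 5 = 100
  FM-5: 3 × 2 × 4 = 24
  FM-6: 1 × 4 × 5 = 20
  FM-7: 10 × 8 × 3 = 240
  FM-8: 2 × 7 × 2 = 28
  FM-9: 2 × 6 × 6 = 72
  FM-10: 10 × 5 × 10 = 500
Highest RPN is 700 → FM-2.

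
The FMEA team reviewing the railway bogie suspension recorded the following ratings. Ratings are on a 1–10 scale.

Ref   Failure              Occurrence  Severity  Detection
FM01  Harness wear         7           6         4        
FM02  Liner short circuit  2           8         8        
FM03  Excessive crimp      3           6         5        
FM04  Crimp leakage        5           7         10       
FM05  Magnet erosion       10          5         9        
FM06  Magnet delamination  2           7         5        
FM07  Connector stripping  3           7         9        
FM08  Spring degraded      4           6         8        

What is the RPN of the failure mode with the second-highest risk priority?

350

RPN = Severity × Occurrence × Detection:
  FM01: 6 × 7 × 4 = 168
  FM02: 8 × 2 × 8 = 128
  FM03: 6 × 3 × 5 = 90
  FM04: 7 × 5 × 10 = 350
  FM05: 5 × 10 × 9 = 450
  FM06: 7 × 2 × 5 = 70
  FM07: 7 × 3 × 9 = 189
  FM08: 6 × 4 × 8 = 192
Sorted descending: 450, 350, 192, 189, 168, 128, 90, 70.
The second-highest RPN is 350 (FM04).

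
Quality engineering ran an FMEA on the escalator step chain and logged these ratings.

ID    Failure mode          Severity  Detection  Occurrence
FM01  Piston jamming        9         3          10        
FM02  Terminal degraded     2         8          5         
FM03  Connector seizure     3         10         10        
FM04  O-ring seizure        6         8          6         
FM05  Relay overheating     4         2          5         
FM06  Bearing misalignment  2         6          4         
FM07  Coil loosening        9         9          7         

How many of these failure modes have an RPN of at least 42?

RPN = Severity × Occurrence × Detection:
  FM01: 9 × 10 × 3 = 270
  FM02: 2 × 5 × 8 = 80
  FM03: 3 × 10 × 10 = 300
  FM04: 6 × 6 × 8 = 288
  FM05: 4 × 5 × 2 = 40
  FM06: 2 × 4 × 6 = 48
  FM07: 9 × 7 × 9 = 567
Modes with RPN ≥ 42: FM01 (270), FM02 (80), FM03 (300), FM04 (288), FM06 (48), FM07 (567) → 6.

6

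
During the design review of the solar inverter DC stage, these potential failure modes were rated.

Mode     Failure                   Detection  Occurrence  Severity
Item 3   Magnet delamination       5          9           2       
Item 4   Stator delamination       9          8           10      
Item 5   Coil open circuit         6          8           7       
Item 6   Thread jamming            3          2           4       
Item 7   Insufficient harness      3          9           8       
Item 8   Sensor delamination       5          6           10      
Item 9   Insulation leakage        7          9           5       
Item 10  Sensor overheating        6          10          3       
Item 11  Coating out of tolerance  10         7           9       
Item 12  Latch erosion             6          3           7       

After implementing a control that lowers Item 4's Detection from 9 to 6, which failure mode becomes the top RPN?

RPN = Severity × Occurrence × Detection:
  Item 3: 2 × 9 × 5 = 90
  Item 4: 10 × 8 × 9 = 720
  Item 5: 7 × 8 × 6 = 336
  Item 6: 4 × 2 × 3 = 24
  Item 7: 8 × 9 × 3 = 216
  Item 8: 10 × 6 × 5 = 300
  Item 9: 5 × 9 × 7 = 315
  Item 10: 3 × 10 × 6 = 180
  Item 11: 9 × 7 × 10 = 630
  Item 12: 7 × 3 × 6 = 126
After action: Item 4 → 10 × 8 × 6 = 480.
Revised RPNs: Item 11=630, Item 4=480, Item 5=336, Item 9=315, Item 8=300, Item 7=216, Item 10=180, Item 12=126, Item 3=90, Item 6=24.
Highest is now Item 11 (630).

Item 11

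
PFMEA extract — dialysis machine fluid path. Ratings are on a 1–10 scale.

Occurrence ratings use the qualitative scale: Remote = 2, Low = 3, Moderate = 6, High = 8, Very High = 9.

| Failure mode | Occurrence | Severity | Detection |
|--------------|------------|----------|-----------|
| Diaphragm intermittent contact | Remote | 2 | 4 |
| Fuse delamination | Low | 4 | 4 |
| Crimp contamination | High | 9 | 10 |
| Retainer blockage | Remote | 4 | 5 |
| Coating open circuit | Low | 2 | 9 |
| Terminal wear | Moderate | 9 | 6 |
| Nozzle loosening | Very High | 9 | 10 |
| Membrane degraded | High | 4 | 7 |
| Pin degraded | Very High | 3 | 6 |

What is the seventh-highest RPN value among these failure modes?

RPN = Severity × Occurrence × Detection:
  Diaphragm intermittent contact: 2 × 2 × 4 = 16
  Fuse delamination: 4 × 3 × 4 = 48
  Crimp contamination: 9 × 8 × 10 = 720
  Retainer blockage: 4 × 2 × 5 = 40
  Coating open circuit: 2 × 3 × 9 = 54
  Terminal wear: 9 × 6 × 6 = 324
  Nozzle loosening: 9 × 9 × 10 = 810
  Membrane degraded: 4 × 8 × 7 = 224
  Pin degraded: 3 × 9 × 6 = 162
Sorted descending: 810, 720, 324, 224, 162, 54, 48, 40, 16.
The seventh-highest RPN is 48 (Fuse delamination).

48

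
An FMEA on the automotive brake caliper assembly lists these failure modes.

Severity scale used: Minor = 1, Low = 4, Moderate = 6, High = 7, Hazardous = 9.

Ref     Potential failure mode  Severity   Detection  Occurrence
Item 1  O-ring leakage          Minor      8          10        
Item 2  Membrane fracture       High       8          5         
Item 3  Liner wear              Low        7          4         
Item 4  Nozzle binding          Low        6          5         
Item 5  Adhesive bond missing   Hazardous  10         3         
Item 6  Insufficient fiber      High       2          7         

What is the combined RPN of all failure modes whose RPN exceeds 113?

RPN = Severity × Occurrence × Detection:
  Item 1: 1 × 10 × 8 = 80
  Item 2: 7 × 5 × 8 = 280
  Item 3: 4 × 4 × 7 = 112
  Item 4: 4 × 5 × 6 = 120
  Item 5: 9 × 3 × 10 = 270
  Item 6: 7 × 7 × 2 = 98
RPN > 113: Item 2 (280), Item 4 (120), Item 5 (270).
Sum: 280 + 120 + 270 = 670.

670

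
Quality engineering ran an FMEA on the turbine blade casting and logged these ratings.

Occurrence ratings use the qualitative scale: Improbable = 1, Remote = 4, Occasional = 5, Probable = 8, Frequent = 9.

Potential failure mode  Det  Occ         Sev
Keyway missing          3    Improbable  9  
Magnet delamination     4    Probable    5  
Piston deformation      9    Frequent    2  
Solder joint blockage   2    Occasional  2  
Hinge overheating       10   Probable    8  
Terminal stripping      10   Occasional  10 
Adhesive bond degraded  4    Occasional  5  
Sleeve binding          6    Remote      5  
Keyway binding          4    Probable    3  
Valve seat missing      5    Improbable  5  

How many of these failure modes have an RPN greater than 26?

RPN = Severity × Occurrence × Detection:
  Keyway missing: 9 × 1 × 3 = 27
  Magnet delamination: 5 × 8 × 4 = 160
  Piston deformation: 2 × 9 × 9 = 162
  Solder joint blockage: 2 × 5 × 2 = 20
  Hinge overheating: 8 × 8 × 10 = 640
  Terminal stripping: 10 × 5 × 10 = 500
  Adhesive bond degraded: 5 × 5 × 4 = 100
  Sleeve binding: 5 × 4 × 6 = 120
  Keyway binding: 3 × 8 × 4 = 96
  Valve seat missing: 5 × 1 × 5 = 25
Modes with RPN > 26: Keyway missing (27), Magnet delamination (160), Piston deformation (162), Hinge overheating (640), Terminal stripping (500), Adhesive bond degraded (100), Sleeve binding (120), Keyway binding (96) → 8.

8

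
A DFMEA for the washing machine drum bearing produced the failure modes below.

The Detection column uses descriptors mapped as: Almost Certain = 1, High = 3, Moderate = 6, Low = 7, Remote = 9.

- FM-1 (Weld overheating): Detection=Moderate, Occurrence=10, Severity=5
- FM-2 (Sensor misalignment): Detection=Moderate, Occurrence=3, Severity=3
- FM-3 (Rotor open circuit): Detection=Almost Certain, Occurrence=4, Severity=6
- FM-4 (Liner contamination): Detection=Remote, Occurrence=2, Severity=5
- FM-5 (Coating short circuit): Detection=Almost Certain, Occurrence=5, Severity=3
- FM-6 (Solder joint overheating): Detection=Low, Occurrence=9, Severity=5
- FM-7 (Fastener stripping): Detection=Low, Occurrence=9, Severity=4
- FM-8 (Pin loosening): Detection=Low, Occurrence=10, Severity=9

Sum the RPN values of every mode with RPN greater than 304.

RPN = Severity × Occurrence × Detection:
  FM-1: 5 × 10 × 6 = 300
  FM-2: 3 × 3 × 6 = 54
  FM-3: 6 × 4 × 1 = 24
  FM-4: 5 × 2 × 9 = 90
  FM-5: 3 × 5 × 1 = 15
  FM-6: 5 × 9 × 7 = 315
  FM-7: 4 × 9 × 7 = 252
  FM-8: 9 × 10 × 7 = 630
RPN > 304: FM-6 (315), FM-8 (630).
Sum: 315 + 630 = 945.

945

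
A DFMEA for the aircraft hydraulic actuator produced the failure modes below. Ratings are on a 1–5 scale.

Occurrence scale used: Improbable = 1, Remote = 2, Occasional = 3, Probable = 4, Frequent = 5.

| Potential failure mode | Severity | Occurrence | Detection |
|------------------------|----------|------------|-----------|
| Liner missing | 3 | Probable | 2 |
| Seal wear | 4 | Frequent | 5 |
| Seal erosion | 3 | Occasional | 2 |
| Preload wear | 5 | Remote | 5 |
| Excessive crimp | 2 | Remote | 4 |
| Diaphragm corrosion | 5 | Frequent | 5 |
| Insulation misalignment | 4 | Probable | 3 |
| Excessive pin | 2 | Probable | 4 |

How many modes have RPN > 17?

RPN = Severity × Occurrence × Detection:
  Liner missing: 3 × 4 × 2 = 24
  Seal wear: 4 × 5 × 5 = 100
  Seal erosion: 3 × 3 × 2 = 18
  Preload wear: 5 × 2 × 5 = 50
  Excessive crimp: 2 × 2 × 4 = 16
  Diaphragm corrosion: 5 × 5 × 5 = 125
  Insulation misalignment: 4 × 4 × 3 = 48
  Excessive pin: 2 × 4 × 4 = 32
Modes with RPN > 17: Liner missing (24), Seal wear (100), Seal erosion (18), Preload wear (50), Diaphragm corrosion (125), Insulation misalignment (48), Excessive pin (32) → 7.

7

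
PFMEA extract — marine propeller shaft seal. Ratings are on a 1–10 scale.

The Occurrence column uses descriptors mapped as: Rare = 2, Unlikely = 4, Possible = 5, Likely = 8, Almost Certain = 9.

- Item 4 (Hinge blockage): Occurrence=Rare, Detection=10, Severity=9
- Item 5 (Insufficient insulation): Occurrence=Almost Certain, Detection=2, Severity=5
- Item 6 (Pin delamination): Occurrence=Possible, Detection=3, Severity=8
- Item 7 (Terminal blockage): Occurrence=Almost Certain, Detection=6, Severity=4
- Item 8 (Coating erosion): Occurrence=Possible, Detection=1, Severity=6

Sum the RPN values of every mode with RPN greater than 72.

606

RPN = Severity × Occurrence × Detection:
  Item 4: 9 × 2 × 10 = 180
  Item 5: 5 × 9 × 2 = 90
  Item 6: 8 × 5 × 3 = 120
  Item 7: 4 × 9 × 6 = 216
  Item 8: 6 × 5 × 1 = 30
RPN > 72: Item 4 (180), Item 5 (90), Item 6 (120), Item 7 (216).
Sum: 180 + 90 + 120 + 216 = 606.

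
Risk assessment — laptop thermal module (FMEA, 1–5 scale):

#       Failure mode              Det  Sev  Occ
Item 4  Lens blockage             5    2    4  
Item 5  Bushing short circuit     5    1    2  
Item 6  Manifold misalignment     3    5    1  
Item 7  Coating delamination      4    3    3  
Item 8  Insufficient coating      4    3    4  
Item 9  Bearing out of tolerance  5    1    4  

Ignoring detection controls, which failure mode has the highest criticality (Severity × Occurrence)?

Criticality = Severity × Occurrence:
  Item 4: 2 × 4 = 8
  Item 5: 1 × 2 = 2
  Item 6: 5 × 1 = 5
  Item 7: 3 × 3 = 9
  Item 8: 3 × 4 = 12
  Item 9: 1 × 4 = 4
Highest criticality is 12 → Item 8.

Item 8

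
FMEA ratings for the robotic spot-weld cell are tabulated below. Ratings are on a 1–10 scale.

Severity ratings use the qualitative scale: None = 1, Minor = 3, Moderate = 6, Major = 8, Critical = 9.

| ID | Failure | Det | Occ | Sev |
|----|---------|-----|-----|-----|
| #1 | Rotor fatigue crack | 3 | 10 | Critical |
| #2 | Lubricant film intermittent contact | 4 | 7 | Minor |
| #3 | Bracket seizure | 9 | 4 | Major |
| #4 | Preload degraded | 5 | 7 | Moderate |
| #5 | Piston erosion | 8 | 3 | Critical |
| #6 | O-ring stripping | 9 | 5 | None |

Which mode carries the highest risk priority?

RPN = Severity × Occurrence × Detection:
  #1: 9 × 10 × 3 = 270
  #2: 3 × 7 × 4 = 84
  #3: 8 × 4 × 9 = 288
  #4: 6 × 7 × 5 = 210
  #5: 9 × 3 × 8 = 216
  #6: 1 × 5 × 9 = 45
Highest RPN is 288 → #3.

#3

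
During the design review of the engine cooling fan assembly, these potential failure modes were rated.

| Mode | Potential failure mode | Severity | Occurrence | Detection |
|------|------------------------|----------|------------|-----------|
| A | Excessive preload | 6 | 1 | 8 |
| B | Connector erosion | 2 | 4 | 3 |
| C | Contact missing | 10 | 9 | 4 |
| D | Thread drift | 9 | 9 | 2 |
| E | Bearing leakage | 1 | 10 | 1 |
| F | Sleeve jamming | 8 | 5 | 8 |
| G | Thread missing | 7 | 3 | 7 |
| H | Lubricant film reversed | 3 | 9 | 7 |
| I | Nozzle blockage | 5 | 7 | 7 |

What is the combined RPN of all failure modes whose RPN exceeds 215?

925

RPN = Severity × Occurrence × Detection:
  A: 6 × 1 × 8 = 48
  B: 2 × 4 × 3 = 24
  C: 10 × 9 × 4 = 360
  D: 9 × 9 × 2 = 162
  E: 1 × 10 × 1 = 10
  F: 8 × 5 × 8 = 320
  G: 7 × 3 × 7 = 147
  H: 3 × 9 × 7 = 189
  I: 5 × 7 × 7 = 245
RPN > 215: C (360), F (320), I (245).
Sum: 360 + 320 + 245 = 925.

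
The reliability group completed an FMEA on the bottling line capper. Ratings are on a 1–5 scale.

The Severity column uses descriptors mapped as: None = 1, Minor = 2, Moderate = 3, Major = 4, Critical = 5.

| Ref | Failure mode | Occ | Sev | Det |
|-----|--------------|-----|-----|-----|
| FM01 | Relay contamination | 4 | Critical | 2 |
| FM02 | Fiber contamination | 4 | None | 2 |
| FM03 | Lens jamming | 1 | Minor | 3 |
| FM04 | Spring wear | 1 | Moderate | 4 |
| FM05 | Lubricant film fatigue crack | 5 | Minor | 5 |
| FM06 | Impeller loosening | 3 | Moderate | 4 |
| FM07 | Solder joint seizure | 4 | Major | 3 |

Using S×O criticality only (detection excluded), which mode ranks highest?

FM01

Criticality = Severity × Occurrence:
  FM01: 5 × 4 = 20
  FM02: 1 × 4 = 4
  FM03: 2 × 1 = 2
  FM04: 3 × 1 = 3
  FM05: 2 × 5 = 10
  FM06: 3 × 3 = 9
  FM07: 4 × 4 = 16
Highest criticality is 20 → FM01.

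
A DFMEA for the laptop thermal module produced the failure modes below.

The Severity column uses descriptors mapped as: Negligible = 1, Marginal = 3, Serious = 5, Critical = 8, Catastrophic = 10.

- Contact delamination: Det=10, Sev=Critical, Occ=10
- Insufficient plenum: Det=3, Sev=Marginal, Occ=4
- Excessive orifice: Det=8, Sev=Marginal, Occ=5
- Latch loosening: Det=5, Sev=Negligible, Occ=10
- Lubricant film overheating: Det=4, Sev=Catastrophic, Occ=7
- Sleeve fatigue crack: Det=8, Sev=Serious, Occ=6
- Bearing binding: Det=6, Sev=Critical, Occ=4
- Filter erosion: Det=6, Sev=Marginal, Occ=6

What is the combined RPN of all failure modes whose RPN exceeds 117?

RPN = Severity × Occurrence × Detection:
  Contact delamination: 8 × 10 × 10 = 800
  Insufficient plenum: 3 × 4 × 3 = 36
  Excessive orifice: 3 × 5 × 8 = 120
  Latch loosening: 1 × 10 × 5 = 50
  Lubricant film overheating: 10 × 7 × 4 = 280
  Sleeve fatigue crack: 5 × 6 × 8 = 240
  Bearing binding: 8 × 4 × 6 = 192
  Filter erosion: 3 × 6 × 6 = 108
RPN > 117: Contact delamination (800), Excessive orifice (120), Lubricant film overheating (280), Sleeve fatigue crack (240), Bearing binding (192).
Sum: 800 + 120 + 280 + 240 + 192 = 1632.

1632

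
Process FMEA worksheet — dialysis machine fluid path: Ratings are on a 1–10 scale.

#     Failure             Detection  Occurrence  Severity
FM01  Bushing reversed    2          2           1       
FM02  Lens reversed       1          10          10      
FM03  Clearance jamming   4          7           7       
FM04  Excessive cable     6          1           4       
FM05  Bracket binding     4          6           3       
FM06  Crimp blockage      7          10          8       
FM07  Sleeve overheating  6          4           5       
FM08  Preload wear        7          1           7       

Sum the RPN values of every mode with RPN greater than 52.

1048

RPN = Severity × Occurrence × Detection:
  FM01: 1 × 2 × 2 = 4
  FM02: 10 × 10 × 1 = 100
  FM03: 7 × 7 × 4 = 196
  FM04: 4 × 1 × 6 = 24
  FM05: 3 × 6 × 4 = 72
  FM06: 8 × 10 × 7 = 560
  FM07: 5 × 4 × 6 = 120
  FM08: 7 × 1 × 7 = 49
RPN > 52: FM02 (100), FM03 (196), FM05 (72), FM06 (560), FM07 (120).
Sum: 100 + 196 + 72 + 560 + 120 = 1048.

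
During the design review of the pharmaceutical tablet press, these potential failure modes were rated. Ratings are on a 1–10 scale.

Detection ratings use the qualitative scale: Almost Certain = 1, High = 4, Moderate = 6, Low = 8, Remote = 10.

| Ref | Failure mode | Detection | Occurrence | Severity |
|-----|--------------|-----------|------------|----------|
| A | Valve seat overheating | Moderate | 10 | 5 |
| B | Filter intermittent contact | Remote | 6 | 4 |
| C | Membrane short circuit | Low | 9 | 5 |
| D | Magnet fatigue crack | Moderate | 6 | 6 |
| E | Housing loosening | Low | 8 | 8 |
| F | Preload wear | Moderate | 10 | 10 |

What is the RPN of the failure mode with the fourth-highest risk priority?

RPN = Severity × Occurrence × Detection:
  A: 5 × 10 × 6 = 300
  B: 4 × 6 × 10 = 240
  C: 5 × 9 × 8 = 360
  D: 6 × 6 × 6 = 216
  E: 8 × 8 × 8 = 512
  F: 10 × 10 × 6 = 600
Sorted descending: 600, 512, 360, 300, 240, 216.
The fourth-highest RPN is 300 (A).

300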